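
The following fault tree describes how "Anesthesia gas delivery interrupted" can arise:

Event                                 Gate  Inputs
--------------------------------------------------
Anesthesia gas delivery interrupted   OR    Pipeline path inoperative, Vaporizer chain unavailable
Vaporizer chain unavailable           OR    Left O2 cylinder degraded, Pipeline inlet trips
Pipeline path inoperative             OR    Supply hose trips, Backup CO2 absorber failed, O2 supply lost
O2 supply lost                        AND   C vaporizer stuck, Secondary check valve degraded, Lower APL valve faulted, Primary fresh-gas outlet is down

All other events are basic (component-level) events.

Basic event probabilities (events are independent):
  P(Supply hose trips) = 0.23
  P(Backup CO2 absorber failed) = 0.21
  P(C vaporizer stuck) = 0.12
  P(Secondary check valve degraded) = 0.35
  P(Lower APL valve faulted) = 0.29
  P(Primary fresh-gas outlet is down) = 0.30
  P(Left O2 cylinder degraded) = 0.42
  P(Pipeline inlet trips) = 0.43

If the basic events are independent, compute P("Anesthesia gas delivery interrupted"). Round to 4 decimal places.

P(O2 supply lost) [AND] = 0.12 × 0.35 × 0.29 × 0.30 = 0.003654
P(Pipeline path inoperative) [OR] = 1 − (1−0.23) × (1−0.21) × (1−0.003654) = 0.393923
P(Vaporizer chain unavailable) [OR] = 1 − (1−0.42) × (1−0.43) = 0.669400
P(Anesthesia gas delivery interrupted) [OR] = 1 − (1−0.393923) × (1−0.669400) = 0.799631
Rounded to 4 decimal places: P(Anesthesia gas delivery interrupted) ≈ 0.7996.

0.7996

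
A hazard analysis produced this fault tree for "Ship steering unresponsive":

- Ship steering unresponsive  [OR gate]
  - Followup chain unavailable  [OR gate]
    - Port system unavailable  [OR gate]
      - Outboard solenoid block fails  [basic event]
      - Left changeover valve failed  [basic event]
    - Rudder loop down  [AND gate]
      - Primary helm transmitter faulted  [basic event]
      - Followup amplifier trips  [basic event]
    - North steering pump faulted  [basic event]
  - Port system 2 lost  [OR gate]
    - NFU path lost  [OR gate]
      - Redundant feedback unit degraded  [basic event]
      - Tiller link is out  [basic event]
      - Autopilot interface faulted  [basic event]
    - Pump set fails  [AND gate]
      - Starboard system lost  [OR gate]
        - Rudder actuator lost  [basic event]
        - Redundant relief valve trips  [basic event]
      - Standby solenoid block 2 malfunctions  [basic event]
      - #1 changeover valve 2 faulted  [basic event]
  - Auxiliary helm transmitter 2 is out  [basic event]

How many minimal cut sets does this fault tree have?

10

Port system unavailable [OR]: union of children's cut sets → 2 cut set(s).
Rudder loop down [AND]: one cut set from each child combined → 1 × 1 = 1 cut set(s).
Followup chain unavailable [OR]: union of children's cut sets → 4 cut set(s).
NFU path lost [OR]: union of children's cut sets → 3 cut set(s).
Starboard system lost [OR]: union of children's cut sets → 2 cut set(s).
Pump set fails [AND]: one cut set from each child combined → 2 × 1 × 1 = 2 cut set(s).
Port system 2 lost [OR]: union of children's cut sets → 5 cut set(s).
Ship steering unresponsive [OR]: union of children's cut sets → 10 cut set(s).
Minimal cut sets: {Outboard solenoid block fails}; {Left changeover valve failed}; {Followup amplifier trips, Primary helm transmitter faulted}; {North steering pump faulted}; {Redundant feedback unit degraded}; {Tiller link is out}; {Autopilot interface faulted}; {#1 changeover valve 2 faulted, Rudder actuator lost, Standby solenoid block 2 malfunctions}; {#1 changeover valve 2 faulted, Redundant relief valve trips, Standby solenoid block 2 malfunctions}; {Auxiliary helm transmitter 2 is out}.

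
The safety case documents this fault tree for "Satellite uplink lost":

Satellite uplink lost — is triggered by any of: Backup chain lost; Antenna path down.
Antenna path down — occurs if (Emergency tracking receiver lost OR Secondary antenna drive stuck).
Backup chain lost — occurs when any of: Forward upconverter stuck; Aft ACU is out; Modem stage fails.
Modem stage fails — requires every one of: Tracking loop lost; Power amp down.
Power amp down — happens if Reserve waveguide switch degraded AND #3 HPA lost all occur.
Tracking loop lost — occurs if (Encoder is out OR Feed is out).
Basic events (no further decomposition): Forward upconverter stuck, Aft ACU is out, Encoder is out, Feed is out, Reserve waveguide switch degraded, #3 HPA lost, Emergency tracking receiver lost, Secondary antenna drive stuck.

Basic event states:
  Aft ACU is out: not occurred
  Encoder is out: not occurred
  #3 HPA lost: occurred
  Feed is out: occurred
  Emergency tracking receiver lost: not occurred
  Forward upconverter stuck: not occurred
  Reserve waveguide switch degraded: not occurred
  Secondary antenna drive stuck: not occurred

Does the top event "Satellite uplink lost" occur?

No

Tracking loop lost [OR]: Encoder is out=not, Feed is out=occurs → at least one input occurs → occurs.
Power amp down [AND]: Reserve waveguide switch degraded=not, #3 HPA lost=occurs → not all inputs occur → does not occur.
Modem stage fails [AND]: Tracking loop lost=occurs, Power amp down=not → not all inputs occur → does not occur.
Backup chain lost [OR]: Forward upconverter stuck=not, Aft ACU is out=not, Modem stage fails=not → no input occurs → does not occur.
Antenna path down [OR]: Emergency tracking receiver lost=not, Secondary antenna drive stuck=not → no input occurs → does not occur.
Satellite uplink lost [OR]: Backup chain lost=not, Antenna path down=not → no input occurs → does not occur.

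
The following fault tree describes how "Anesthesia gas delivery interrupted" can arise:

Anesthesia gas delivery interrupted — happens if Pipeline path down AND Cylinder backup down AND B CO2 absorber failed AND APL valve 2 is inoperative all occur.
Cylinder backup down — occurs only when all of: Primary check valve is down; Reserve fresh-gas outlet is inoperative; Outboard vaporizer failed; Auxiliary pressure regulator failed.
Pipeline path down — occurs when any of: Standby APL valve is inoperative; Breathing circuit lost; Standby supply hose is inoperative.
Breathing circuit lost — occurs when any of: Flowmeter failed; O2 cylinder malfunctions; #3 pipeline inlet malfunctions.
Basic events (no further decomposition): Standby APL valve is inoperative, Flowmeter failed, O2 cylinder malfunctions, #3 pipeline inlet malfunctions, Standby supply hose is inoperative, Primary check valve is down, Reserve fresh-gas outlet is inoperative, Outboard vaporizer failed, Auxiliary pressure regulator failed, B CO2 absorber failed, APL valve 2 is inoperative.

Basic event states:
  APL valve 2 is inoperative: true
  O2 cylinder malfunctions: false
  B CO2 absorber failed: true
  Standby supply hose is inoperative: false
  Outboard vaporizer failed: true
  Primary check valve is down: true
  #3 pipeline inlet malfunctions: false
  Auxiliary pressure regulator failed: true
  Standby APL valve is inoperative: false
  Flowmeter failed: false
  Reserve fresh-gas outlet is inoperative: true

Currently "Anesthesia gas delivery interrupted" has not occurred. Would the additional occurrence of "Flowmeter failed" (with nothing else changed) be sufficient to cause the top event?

Yes

Counterfactual: set "Flowmeter failed" to occurred.
Breathing circuit lost [OR]: Flowmeter failed=occurs, O2 cylinder malfunctions=not, #3 pipeline inlet malfunctions=not → at least one input occurs → occurs.
Pipeline path down [OR]: Standby APL valve is inoperative=not, Breathing circuit lost=occurs, Standby supply hose is inoperative=not → at least one input occurs → occurs.
Cylinder backup down [AND]: Primary check valve is down=occurs, Reserve fresh-gas outlet is inoperative=occurs, Outboard vaporizer failed=occurs, Auxiliary pressure regulator failed=occurs → all inputs occur → occurs.
Anesthesia gas delivery interrupted [AND]: Pipeline path down=occurs, Cylinder backup down=occurs, B CO2 absorber failed=occurs, APL valve 2 is inoperative=occurs → all inputs occur → occurs.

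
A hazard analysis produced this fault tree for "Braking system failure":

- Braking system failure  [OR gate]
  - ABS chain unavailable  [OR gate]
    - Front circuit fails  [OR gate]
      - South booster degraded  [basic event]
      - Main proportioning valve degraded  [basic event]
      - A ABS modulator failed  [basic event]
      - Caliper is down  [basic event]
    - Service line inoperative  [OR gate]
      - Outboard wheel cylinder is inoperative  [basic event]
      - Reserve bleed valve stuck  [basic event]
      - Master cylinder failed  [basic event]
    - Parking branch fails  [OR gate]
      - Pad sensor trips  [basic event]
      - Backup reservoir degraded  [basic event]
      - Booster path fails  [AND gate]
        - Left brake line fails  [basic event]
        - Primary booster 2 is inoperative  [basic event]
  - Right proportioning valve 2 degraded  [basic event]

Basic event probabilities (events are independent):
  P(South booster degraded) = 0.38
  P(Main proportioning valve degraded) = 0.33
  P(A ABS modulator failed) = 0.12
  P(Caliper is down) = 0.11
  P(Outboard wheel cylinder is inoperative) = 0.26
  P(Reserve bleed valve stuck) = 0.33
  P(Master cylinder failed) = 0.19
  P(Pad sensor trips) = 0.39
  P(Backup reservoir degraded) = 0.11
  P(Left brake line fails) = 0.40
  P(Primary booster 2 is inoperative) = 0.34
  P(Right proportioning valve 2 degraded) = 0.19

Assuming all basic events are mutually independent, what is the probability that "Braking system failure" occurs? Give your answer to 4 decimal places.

0.9504

P(Front circuit fails) [OR] = 1 − (1−0.38) × (1−0.33) × (1−0.12) × (1−0.11) = 0.674659
P(Service line inoperative) [OR] = 1 − (1−0.26) × (1−0.33) × (1−0.19) = 0.598402
P(Booster path fails) [AND] = 0.40 × 0.34 = 0.136000
P(Parking branch fails) [OR] = 1 − (1−0.39) × (1−0.11) × (1−0.136000) = 0.530934
P(ABS chain unavailable) [OR] = 1 − (1−0.674659) × (1−0.598402) × (1−0.530934) = 0.938714
P(Braking system failure) [OR] = 1 − (1−0.938714) × (1−0.19) = 0.950358
Rounded to 4 decimal places: P(Braking system failure) ≈ 0.9504.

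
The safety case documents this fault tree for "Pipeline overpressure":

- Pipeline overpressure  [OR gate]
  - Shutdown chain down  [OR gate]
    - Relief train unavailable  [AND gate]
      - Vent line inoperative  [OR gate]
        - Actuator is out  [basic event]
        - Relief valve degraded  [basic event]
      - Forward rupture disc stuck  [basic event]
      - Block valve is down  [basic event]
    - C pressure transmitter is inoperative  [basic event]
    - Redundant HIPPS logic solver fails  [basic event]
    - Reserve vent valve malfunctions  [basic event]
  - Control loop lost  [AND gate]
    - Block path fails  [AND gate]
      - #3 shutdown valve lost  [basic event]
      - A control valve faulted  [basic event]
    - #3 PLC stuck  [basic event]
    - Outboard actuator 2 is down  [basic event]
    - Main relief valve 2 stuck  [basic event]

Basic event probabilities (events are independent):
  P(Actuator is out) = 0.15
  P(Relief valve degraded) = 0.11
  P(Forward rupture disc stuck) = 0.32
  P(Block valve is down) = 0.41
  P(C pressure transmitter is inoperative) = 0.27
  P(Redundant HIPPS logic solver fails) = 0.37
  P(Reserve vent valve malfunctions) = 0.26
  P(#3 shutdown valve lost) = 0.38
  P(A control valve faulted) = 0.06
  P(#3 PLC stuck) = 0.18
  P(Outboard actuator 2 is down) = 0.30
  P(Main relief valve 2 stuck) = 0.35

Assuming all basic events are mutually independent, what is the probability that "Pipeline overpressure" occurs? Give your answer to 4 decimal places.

P(Vent line inoperative) [OR] = 1 − (1−0.15) × (1−0.11) = 0.243500
P(Relief train unavailable) [AND] = 0.243500 × 0.32 × 0.41 = 0.031947
P(Shutdown chain down) [OR] = 1 − (1−0.031947) × (1−0.27) × (1−0.37) × (1−0.26) = 0.670546
P(Block path fails) [AND] = 0.38 × 0.06 = 0.022800
P(Control loop lost) [AND] = 0.022800 × 0.18 × 0.30 × 0.35 = 0.000431
P(Pipeline overpressure) [OR] = 1 − (1−0.670546) × (1−0.000431) = 0.670688
Rounded to 4 decimal places: P(Pipeline overpressure) ≈ 0.6707.

0.6707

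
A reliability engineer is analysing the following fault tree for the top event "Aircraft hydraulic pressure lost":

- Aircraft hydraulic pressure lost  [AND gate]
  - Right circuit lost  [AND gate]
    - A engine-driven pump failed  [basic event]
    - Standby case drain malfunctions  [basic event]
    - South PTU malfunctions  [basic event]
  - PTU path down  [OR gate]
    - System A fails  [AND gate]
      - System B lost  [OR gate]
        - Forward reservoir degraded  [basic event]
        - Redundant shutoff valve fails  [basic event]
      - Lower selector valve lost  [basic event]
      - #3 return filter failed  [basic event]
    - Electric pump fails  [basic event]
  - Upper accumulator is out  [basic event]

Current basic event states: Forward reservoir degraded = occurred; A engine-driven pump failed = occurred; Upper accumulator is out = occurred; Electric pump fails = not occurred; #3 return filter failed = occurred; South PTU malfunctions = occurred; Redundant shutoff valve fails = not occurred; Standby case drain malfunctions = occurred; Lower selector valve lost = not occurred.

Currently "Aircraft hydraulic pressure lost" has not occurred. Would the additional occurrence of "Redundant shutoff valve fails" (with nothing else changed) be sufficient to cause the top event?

Counterfactual: set "Redundant shutoff valve fails" to occurred.
Right circuit lost [AND]: A engine-driven pump failed=occurs, Standby case drain malfunctions=occurs, South PTU malfunctions=occurs → all inputs occur → occurs.
System B lost [OR]: Forward reservoir degraded=occurs, Redundant shutoff valve fails=occurs → at least one input occurs → occurs.
System A fails [AND]: System B lost=occurs, Lower selector valve lost=not, #3 return filter failed=occurs → not all inputs occur → does not occur.
PTU path down [OR]: System A fails=not, Electric pump fails=not → no input occurs → does not occur.
Aircraft hydraulic pressure lost [AND]: Right circuit lost=occurs, PTU path down=not, Upper accumulator is out=occurs → not all inputs occur → does not occur.

No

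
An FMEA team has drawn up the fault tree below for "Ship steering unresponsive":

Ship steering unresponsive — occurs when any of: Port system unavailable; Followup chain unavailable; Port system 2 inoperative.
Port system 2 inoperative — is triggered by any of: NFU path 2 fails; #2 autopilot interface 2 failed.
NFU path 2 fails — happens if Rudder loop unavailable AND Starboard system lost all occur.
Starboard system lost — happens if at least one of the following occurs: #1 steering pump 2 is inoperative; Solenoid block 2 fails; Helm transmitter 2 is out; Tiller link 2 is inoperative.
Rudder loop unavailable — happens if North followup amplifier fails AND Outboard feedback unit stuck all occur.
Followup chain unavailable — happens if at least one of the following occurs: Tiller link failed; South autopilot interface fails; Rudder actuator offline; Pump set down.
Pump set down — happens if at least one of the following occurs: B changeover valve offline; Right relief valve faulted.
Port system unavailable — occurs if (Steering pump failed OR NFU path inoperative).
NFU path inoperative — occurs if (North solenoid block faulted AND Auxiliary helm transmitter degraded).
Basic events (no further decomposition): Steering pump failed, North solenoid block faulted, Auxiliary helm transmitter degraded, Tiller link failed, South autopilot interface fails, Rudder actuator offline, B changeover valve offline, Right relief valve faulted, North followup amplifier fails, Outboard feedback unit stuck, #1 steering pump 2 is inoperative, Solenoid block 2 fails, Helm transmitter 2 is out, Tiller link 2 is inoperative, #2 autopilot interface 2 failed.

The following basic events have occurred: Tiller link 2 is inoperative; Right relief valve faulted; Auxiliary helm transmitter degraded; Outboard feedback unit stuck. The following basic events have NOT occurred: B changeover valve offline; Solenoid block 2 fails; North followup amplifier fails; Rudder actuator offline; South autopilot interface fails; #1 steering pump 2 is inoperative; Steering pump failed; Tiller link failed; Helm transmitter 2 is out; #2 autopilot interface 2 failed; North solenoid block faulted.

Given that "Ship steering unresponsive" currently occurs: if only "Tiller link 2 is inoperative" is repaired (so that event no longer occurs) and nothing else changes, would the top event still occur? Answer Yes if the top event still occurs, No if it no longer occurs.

Counterfactual: set "Tiller link 2 is inoperative" to not occurred.
NFU path inoperative [AND]: North solenoid block faulted=not, Auxiliary helm transmitter degraded=occurs → not all inputs occur → does not occur.
Port system unavailable [OR]: Steering pump failed=not, NFU path inoperative=not → no input occurs → does not occur.
Pump set down [OR]: B changeover valve offline=not, Right relief valve faulted=occurs → at least one input occurs → occurs.
Followup chain unavailable [OR]: Tiller link failed=not, South autopilot interface fails=not, Rudder actuator offline=not, Pump set down=occurs → at least one input occurs → occurs.
Rudder loop unavailable [AND]: North followup amplifier fails=not, Outboard feedback unit stuck=occurs → not all inputs occur → does not occur.
Starboard system lost [OR]: #1 steering pump 2 is inoperative=not, Solenoid block 2 fails=not, Helm transmitter 2 is out=not, Tiller link 2 is inoperative=not → no input occurs → does not occur.
NFU path 2 fails [AND]: Rudder loop unavailable=not, Starboard system lost=not → not all inputs occur → does not occur.
Port system 2 inoperative [OR]: NFU path 2 fails=not, #2 autopilot interface 2 failed=not → no input occurs → does not occur.
Ship steering unresponsive [OR]: Port system unavailable=not, Followup chain unavailable=occurs, Port system 2 inoperative=not → at least one input occurs → occurs.

Yes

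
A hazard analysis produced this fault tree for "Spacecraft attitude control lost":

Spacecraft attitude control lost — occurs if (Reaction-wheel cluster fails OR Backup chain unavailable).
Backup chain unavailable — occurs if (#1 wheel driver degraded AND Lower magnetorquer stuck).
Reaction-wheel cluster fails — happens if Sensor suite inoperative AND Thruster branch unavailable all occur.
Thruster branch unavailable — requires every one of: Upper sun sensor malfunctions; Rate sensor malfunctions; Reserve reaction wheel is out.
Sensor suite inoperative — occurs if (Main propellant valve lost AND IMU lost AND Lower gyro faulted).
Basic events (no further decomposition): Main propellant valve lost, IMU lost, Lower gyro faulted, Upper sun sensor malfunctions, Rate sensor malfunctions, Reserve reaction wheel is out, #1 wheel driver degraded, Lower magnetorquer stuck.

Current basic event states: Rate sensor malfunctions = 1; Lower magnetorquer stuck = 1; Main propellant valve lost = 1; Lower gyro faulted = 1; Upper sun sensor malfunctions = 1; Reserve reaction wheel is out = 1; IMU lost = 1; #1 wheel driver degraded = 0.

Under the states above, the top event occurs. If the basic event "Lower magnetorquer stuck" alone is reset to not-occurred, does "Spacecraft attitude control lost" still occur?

Yes

Counterfactual: set "Lower magnetorquer stuck" to not occurred.
Sensor suite inoperative [AND]: Main propellant valve lost=occurs, IMU lost=occurs, Lower gyro faulted=occurs → all inputs occur → occurs.
Thruster branch unavailable [AND]: Upper sun sensor malfunctions=occurs, Rate sensor malfunctions=occurs, Reserve reaction wheel is out=occurs → all inputs occur → occurs.
Reaction-wheel cluster fails [AND]: Sensor suite inoperative=occurs, Thruster branch unavailable=occurs → all inputs occur → occurs.
Backup chain unavailable [AND]: #1 wheel driver degraded=not, Lower magnetorquer stuck=not → not all inputs occur → does not occur.
Spacecraft attitude control lost [OR]: Reaction-wheel cluster fails=occurs, Backup chain unavailable=not → at least one input occurs → occurs.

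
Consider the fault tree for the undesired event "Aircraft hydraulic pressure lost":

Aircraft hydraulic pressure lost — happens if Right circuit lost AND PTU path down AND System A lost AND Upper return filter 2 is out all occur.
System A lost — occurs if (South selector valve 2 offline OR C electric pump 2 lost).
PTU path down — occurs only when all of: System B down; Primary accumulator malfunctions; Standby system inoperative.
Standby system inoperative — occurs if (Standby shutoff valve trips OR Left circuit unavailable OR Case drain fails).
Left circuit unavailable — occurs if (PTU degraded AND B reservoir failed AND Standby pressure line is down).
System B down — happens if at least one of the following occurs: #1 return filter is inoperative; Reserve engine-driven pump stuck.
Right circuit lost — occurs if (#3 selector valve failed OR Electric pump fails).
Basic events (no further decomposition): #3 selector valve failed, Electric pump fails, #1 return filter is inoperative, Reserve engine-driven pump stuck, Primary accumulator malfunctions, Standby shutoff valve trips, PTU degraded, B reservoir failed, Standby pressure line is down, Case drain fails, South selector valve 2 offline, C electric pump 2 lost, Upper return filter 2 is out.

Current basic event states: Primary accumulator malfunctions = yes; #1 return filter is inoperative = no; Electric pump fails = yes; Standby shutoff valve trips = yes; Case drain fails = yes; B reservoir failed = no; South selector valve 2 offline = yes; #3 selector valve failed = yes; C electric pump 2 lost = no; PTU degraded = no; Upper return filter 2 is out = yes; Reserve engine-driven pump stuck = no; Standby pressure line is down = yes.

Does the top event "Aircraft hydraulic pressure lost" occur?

Right circuit lost [OR]: #3 selector valve failed=occurs, Electric pump fails=occurs → at least one input occurs → occurs.
System B down [OR]: #1 return filter is inoperative=not, Reserve engine-driven pump stuck=not → no input occurs → does not occur.
Left circuit unavailable [AND]: PTU degraded=not, B reservoir failed=not, Standby pressure line is down=occurs → not all inputs occur → does not occur.
Standby system inoperative [OR]: Standby shutoff valve trips=occurs, Left circuit unavailable=not, Case drain fails=occurs → at least one input occurs → occurs.
PTU path down [AND]: System B down=not, Primary accumulator malfunctions=occurs, Standby system inoperative=occurs → not all inputs occur → does not occur.
System A lost [OR]: South selector valve 2 offline=occurs, C electric pump 2 lost=not → at least one input occurs → occurs.
Aircraft hydraulic pressure lost [AND]: Right circuit lost=occurs, PTU path down=not, System A lost=occurs, Upper return filter 2 is out=occurs → not all inputs occur → does not occur.

No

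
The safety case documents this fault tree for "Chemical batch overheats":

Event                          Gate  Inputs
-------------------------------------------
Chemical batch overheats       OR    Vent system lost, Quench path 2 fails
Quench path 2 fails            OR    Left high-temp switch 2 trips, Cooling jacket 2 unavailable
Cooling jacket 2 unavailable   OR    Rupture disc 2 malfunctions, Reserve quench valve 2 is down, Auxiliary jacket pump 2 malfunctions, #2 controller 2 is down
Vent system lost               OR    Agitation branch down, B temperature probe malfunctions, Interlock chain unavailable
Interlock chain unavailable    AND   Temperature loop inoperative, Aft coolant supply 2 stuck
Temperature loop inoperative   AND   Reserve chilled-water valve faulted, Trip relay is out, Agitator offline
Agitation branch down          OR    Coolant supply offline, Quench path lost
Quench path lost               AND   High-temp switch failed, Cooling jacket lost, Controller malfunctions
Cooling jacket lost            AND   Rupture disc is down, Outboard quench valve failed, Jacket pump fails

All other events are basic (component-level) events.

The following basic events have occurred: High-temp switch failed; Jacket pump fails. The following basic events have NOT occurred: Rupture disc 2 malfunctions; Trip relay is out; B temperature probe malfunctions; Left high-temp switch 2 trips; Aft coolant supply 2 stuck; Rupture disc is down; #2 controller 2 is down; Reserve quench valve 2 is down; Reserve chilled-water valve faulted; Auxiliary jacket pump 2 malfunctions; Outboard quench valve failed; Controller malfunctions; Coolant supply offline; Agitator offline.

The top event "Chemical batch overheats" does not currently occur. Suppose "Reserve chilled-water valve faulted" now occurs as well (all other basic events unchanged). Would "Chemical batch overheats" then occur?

Counterfactual: set "Reserve chilled-water valve faulted" to occurred.
Cooling jacket lost [AND]: Rupture disc is down=not, Outboard quench valve failed=not, Jacket pump fails=occurs → not all inputs occur → does not occur.
Quench path lost [AND]: High-temp switch failed=occurs, Cooling jacket lost=not, Controller malfunctions=not → not all inputs occur → does not occur.
Agitation branch down [OR]: Coolant supply offline=not, Quench path lost=not → no input occurs → does not occur.
Temperature loop inoperative [AND]: Reserve chilled-water valve faulted=occurs, Trip relay is out=not, Agitator offline=not → not all inputs occur → does not occur.
Interlock chain unavailable [AND]: Temperature loop inoperative=not, Aft coolant supply 2 stuck=not → not all inputs occur → does not occur.
Vent system lost [OR]: Agitation branch down=not, B temperature probe malfunctions=not, Interlock chain unavailable=not → no input occurs → does not occur.
Cooling jacket 2 unavailable [OR]: Rupture disc 2 malfunctions=not, Reserve quench valve 2 is down=not, Auxiliary jacket pump 2 malfunctions=not, #2 controller 2 is down=not → no input occurs → does not occur.
Quench path 2 fails [OR]: Left high-temp switch 2 trips=not, Cooling jacket 2 unavailable=not → no input occurs → does not occur.
Chemical batch overheats [OR]: Vent system lost=not, Quench path 2 fails=not → no input occurs → does not occur.

No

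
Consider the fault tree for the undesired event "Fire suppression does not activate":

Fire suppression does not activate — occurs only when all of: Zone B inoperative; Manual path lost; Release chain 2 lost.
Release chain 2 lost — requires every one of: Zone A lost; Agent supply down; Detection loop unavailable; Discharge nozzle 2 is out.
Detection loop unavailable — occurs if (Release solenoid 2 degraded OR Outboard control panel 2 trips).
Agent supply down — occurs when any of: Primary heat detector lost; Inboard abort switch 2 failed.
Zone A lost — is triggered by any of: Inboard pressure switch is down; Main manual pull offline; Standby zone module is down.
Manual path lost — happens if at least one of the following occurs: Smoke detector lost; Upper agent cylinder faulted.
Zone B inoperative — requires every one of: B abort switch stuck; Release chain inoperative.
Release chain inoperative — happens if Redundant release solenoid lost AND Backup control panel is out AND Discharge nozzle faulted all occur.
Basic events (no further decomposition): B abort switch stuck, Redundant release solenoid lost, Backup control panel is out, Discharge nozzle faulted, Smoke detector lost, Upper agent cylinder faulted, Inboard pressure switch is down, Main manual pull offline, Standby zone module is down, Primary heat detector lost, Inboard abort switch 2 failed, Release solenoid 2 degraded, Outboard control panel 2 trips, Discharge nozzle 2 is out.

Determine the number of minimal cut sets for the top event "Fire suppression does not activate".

24

Release chain inoperative [AND]: one cut set from each child combined → 1 × 1 × 1 = 1 cut set(s).
Zone B inoperative [AND]: one cut set from each child combined → 1 × 1 = 1 cut set(s).
Manual path lost [OR]: union of children's cut sets → 2 cut set(s).
Zone A lost [OR]: union of children's cut sets → 3 cut set(s).
Agent supply down [OR]: union of children's cut sets → 2 cut set(s).
Detection loop unavailable [OR]: union of children's cut sets → 2 cut set(s).
Release chain 2 lost [AND]: one cut set from each child combined → 3 × 2 × 2 × 1 = 12 cut set(s).
Fire suppression does not activate [AND]: one cut set from each child combined → 1 × 2 × 12 = 24 cut set(s).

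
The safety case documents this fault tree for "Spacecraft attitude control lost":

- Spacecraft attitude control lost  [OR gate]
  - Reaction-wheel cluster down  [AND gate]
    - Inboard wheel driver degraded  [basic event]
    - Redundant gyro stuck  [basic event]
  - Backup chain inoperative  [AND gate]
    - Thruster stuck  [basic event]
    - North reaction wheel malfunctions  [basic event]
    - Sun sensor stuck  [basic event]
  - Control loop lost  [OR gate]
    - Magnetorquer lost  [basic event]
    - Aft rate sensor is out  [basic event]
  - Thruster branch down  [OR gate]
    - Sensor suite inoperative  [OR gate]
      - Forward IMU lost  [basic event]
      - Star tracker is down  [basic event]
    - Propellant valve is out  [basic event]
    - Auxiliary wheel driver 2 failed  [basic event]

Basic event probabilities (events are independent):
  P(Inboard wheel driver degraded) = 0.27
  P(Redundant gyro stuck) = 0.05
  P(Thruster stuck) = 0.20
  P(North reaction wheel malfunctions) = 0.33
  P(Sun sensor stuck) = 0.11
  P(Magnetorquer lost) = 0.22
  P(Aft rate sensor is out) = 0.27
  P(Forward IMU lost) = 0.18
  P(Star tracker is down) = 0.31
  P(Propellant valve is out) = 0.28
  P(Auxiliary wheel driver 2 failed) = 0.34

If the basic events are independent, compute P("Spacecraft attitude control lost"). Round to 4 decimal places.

0.8501

P(Reaction-wheel cluster down) [AND] = 0.27 × 0.05 = 0.013500
P(Backup chain inoperative) [AND] = 0.20 × 0.33 × 0.11 = 0.007260
P(Control loop lost) [OR] = 1 − (1−0.22) × (1−0.27) = 0.430600
P(Sensor suite inoperative) [OR] = 1 − (1−0.18) × (1−0.31) = 0.434200
P(Thruster branch down) [OR] = 1 − (1−0.434200) × (1−0.28) × (1−0.34) = 0.731132
P(Spacecraft attitude control lost) [OR] = 1 − (1−0.013500) × (1−0.007260) × (1−0.430600) × (1−0.731132) = 0.850070
Rounded to 4 decimal places: P(Spacecraft attitude control lost) ≈ 0.8501.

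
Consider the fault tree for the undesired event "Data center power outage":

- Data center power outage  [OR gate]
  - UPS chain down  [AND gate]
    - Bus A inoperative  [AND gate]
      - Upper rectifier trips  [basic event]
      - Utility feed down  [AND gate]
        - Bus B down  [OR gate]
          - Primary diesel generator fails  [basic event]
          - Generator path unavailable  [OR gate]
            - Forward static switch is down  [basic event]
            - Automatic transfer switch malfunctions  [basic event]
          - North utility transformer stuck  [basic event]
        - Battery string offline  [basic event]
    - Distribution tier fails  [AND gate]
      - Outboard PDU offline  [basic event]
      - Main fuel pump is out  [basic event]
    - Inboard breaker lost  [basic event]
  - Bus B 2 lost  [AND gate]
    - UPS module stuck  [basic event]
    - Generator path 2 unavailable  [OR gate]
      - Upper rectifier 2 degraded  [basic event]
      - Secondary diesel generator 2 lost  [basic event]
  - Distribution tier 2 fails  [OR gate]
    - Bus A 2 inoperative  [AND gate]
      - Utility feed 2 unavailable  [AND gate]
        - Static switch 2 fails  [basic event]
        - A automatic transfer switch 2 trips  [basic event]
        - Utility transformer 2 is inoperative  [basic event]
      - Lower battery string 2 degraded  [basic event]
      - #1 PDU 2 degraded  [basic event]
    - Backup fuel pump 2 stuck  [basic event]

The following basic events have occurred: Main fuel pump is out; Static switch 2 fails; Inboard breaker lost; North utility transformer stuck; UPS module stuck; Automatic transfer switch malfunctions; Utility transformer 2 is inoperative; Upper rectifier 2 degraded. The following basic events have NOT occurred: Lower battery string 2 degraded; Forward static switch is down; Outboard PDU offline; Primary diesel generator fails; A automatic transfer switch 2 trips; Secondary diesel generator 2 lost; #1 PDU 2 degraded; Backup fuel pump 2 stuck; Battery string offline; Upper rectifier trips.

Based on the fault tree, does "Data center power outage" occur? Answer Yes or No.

Generator path unavailable [OR]: Forward static switch is down=not, Automatic transfer switch malfunctions=occurs → at least one input occurs → occurs.
Bus B down [OR]: Primary diesel generator fails=not, Generator path unavailable=occurs, North utility transformer stuck=occurs → at least one input occurs → occurs.
Utility feed down [AND]: Bus B down=occurs, Battery string offline=not → not all inputs occur → does not occur.
Bus A inoperative [AND]: Upper rectifier trips=not, Utility feed down=not → not all inputs occur → does not occur.
Distribution tier fails [AND]: Outboard PDU offline=not, Main fuel pump is out=occurs → not all inputs occur → does not occur.
UPS chain down [AND]: Bus A inoperative=not, Distribution tier fails=not, Inboard breaker lost=occurs → not all inputs occur → does not occur.
Generator path 2 unavailable [OR]: Upper rectifier 2 degraded=occurs, Secondary diesel generator 2 lost=not → at least one input occurs → occurs.
Bus B 2 lost [AND]: UPS module stuck=occurs, Generator path 2 unavailable=occurs → all inputs occur → occurs.
Utility feed 2 unavailable [AND]: Static switch 2 fails=occurs, A automatic transfer switch 2 trips=not, Utility transformer 2 is inoperative=occurs → not all inputs occur → does not occur.
Bus A 2 inoperative [AND]: Utility feed 2 unavailable=not, Lower battery string 2 degraded=not, #1 PDU 2 degraded=not → not all inputs occur → does not occur.
Distribution tier 2 fails [OR]: Bus A 2 inoperative=not, Backup fuel pump 2 stuck=not → no input occurs → does not occur.
Data center power outage [OR]: UPS chain down=not, Bus B 2 lost=occurs, Distribution tier 2 fails=not → at least one input occurs → occurs.

Yes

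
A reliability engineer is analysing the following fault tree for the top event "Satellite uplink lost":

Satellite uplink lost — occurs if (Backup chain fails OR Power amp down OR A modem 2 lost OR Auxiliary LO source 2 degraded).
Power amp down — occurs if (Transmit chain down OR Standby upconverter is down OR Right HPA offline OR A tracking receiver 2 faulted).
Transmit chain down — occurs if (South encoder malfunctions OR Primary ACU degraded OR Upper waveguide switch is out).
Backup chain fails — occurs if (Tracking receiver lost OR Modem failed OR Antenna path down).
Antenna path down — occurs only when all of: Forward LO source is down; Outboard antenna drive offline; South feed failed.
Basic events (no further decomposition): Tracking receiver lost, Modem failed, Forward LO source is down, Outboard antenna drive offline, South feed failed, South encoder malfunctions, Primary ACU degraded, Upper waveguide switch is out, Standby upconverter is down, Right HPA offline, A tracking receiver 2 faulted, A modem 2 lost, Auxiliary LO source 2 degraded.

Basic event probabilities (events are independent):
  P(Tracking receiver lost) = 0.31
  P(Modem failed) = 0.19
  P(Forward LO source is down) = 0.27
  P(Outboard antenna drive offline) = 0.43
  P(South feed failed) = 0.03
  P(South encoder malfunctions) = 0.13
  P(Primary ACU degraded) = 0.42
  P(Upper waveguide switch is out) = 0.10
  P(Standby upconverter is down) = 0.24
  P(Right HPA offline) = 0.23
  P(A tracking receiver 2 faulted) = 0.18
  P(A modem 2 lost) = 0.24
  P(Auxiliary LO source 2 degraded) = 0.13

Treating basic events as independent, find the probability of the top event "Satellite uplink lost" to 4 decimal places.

P(Antenna path down) [AND] = 0.27 × 0.43 × 0.03 = 0.003483
P(Backup chain fails) [OR] = 1 − (1−0.31) × (1−0.19) × (1−0.003483) = 0.443047
P(Transmit chain down) [OR] = 1 − (1−0.13) × (1−0.42) × (1−0.10) = 0.545860
P(Power amp down) [OR] = 1 − (1−0.545860) × (1−0.24) × (1−0.23) × (1−0.18) = 0.782075
P(Satellite uplink lost) [OR] = 1 − (1−0.443047) × (1−0.782075) × (1−0.24) × (1−0.13) = 0.919748
Rounded to 4 decimal places: P(Satellite uplink lost) ≈ 0.9197.

0.9197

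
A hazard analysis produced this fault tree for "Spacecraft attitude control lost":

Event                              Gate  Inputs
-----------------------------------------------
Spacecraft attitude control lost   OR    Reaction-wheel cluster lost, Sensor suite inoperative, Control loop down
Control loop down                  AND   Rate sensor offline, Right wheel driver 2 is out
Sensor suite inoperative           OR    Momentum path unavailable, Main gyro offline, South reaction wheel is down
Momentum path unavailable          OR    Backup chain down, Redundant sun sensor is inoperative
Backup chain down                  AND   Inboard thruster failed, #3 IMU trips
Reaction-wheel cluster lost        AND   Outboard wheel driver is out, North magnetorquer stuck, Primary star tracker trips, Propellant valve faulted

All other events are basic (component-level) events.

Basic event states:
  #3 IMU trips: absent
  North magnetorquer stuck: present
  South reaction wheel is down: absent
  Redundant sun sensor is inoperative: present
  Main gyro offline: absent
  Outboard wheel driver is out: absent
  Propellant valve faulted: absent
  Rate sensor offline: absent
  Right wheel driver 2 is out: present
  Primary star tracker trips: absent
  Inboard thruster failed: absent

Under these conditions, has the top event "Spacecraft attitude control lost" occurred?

Yes

Reaction-wheel cluster lost [AND]: Outboard wheel driver is out=not, North magnetorquer stuck=occurs, Primary star tracker trips=not, Propellant valve faulted=not → not all inputs occur → does not occur.
Backup chain down [AND]: Inboard thruster failed=not, #3 IMU trips=not → not all inputs occur → does not occur.
Momentum path unavailable [OR]: Backup chain down=not, Redundant sun sensor is inoperative=occurs → at least one input occurs → occurs.
Sensor suite inoperative [OR]: Momentum path unavailable=occurs, Main gyro offline=not, South reaction wheel is down=not → at least one input occurs → occurs.
Control loop down [AND]: Rate sensor offline=not, Right wheel driver 2 is out=occurs → not all inputs occur → does not occur.
Spacecraft attitude control lost [OR]: Reaction-wheel cluster lost=not, Sensor suite inoperative=occurs, Control loop down=not → at least one input occurs → occurs.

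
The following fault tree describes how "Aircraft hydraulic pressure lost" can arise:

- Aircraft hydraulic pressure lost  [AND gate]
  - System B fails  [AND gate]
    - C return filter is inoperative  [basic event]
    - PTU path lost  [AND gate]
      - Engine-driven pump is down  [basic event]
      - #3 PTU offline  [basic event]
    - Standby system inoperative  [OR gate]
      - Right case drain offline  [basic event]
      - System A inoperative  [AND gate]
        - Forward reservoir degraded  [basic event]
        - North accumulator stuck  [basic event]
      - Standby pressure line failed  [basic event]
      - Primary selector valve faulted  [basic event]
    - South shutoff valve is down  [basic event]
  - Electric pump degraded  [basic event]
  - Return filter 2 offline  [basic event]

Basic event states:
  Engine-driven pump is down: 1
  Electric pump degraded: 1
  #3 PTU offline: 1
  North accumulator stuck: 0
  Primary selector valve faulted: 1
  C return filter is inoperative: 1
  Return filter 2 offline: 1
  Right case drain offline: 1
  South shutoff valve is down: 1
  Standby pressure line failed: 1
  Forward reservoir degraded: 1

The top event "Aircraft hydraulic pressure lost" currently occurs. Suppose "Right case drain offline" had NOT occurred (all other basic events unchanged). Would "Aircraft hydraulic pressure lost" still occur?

Yes

Counterfactual: set "Right case drain offline" to not occurred.
PTU path lost [AND]: Engine-driven pump is down=occurs, #3 PTU offline=occurs → all inputs occur → occurs.
System A inoperative [AND]: Forward reservoir degraded=occurs, North accumulator stuck=not → not all inputs occur → does not occur.
Standby system inoperative [OR]: Right case drain offline=not, System A inoperative=not, Standby pressure line failed=occurs, Primary selector valve faulted=occurs → at least one input occurs → occurs.
System B fails [AND]: C return filter is inoperative=occurs, PTU path lost=occurs, Standby system inoperative=occurs, South shutoff valve is down=occurs → all inputs occur → occurs.
Aircraft hydraulic pressure lost [AND]: System B fails=occurs, Electric pump degraded=occurs, Return filter 2 offline=occurs → all inputs occur → occurs.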